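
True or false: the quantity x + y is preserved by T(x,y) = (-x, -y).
False

Substitute T(x,y) = (-x, -y) into the expression and compare with the original.

Original: x + y
After applying T: (-x) + (-y) = -x - y

This differs from the original x + y (difference: -2x - 2y), so the expression is NOT invariant.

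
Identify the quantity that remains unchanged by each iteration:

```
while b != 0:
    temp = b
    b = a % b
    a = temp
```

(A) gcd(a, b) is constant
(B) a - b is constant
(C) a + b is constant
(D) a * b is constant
A

A loop invariant must hold before the first iteration and be re-established by every execution of the body.

(A) gcd(a, b) is constant: One iteration replaces (a, b) by (b, a mod b). Since a mod b = a - q*b for an integer q, any common divisor of a and b divides b and a mod b, and conversely; hence gcd(b, a mod b) = gcd(a, b). For instance (40, 7) -> (7, 5) keeps gcd = 1. At exit b = 0 and a = gcd of the original inputs.

The other options fail:
(B) a - b is constant: e.g. (a, b) = (40, 7) -> (7, 5): the difference goes from 33 to 2.
(C) a + b is constant: e.g. (a, b) = (40, 7) -> (7, 5): the sum goes from 47 to 12.
(D) a * b is constant: e.g. (a, b) = (40, 7) -> (7, 5): the product goes from 280 to 35.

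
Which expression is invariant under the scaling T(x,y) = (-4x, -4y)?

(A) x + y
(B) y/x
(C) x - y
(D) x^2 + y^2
B

Under the uniform scaling T(x,y) = (-4x, -4y):
Substitute the transformed coordinates into each option and compare with the original:
(A) x + y  ->  (-4x) + (-4y) = -4x - 4y   [differs from x + y: not invariant]
(B) y/x  ->  (-4y)/(-4x) = y/x   [equals y/x: invariant]
(C) x - y  ->  (-4x) - (-4y) = -4x + 4y   [differs from x - y: not invariant]
(D) x^2 + y^2  ->  (-4x)^2 + (-4y)^2 = 16x^2 + 16y^2   [differs from x^2 + y^2: not invariant]

Only option (B), y/x, is unchanged by the transformation.
The common factor -4 cancels in a ratio of coordinates, while sums, products and sums of squares pick up factors of -4 or 16.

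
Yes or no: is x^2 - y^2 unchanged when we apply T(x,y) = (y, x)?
No

Substitute T(x,y) = (y, x) into the expression and compare with the original.

Original: x^2 - y^2
After applying T: (y)^2 - (x)^2 = -x^2 + y^2

This differs from the original x^2 - y^2 (difference: -2x^2 + 2y^2), so the expression is NOT invariant.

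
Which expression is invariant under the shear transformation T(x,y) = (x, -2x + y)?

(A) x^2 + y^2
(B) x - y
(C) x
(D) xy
C

Under the shear T(x,y) = (x, -2x + y):
Substitute the transformed coordinates into each option and compare with the original:
(A) x^2 + y^2  ->  (x)^2 + (-2x + y)^2 = 5x^2 - 4xy + y^2   [differs from x^2 + y^2: not invariant]
(B) x - y  ->  (x) - (-2x + y) = 3x - y   [differs from x - y: not invariant]
(C) x  ->  (x) = x   [equals x: invariant]
(D) xy  ->  (x)(-2x + y) = -2x^2 + xy   [differs from xy: not invariant]

Only option (C), x, is unchanged by the transformation.
A vertical shear moves points parallel to the y-axis, so the x-coordinate (and any function of x alone) is unchanged.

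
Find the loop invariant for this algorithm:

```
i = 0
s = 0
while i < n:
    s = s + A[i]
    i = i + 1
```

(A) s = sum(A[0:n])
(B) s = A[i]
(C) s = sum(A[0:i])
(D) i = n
C

A loop invariant must hold before the first iteration and be re-established by every execution of the body.

(C) s = sum(A[0:i]): Initially i = 0 and s = 0 = sum of the empty slice A[0:0]. If s = sum(A[0:i]) holds at the top of an iteration, the body sets s to sum(A[0:i]) + A[i] = sum(A[0:i+1]) and then i to i+1, so s = sum(A[0:i]) holds again. At exit i = n, giving s = sum(A[0:n]).

The other options fail:
(A) s = sum(A[0:n]): false before the loop (s = 0, not the full sum) -- it only becomes true at exit.
(B) s = A[i]: after the first iteration s = A[0] but i = 1, so s = A[i] compares s with the wrong element (and fails in general).
(D) i = n: false initially (i = 0); it is the exit condition, not an invariant.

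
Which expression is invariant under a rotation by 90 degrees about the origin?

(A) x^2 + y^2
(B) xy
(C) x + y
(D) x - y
A

A rotation by 90 degrees sends (x, y) to (-y, x).
Substitute the transformed coordinates into each option and compare with the original:
(A) x^2 + y^2  ->  (-y)^2 + (x)^2 = x^2 + y^2   [equals x^2 + y^2: invariant]
(B) xy  ->  (-y)(x) = -xy   [differs from xy: not invariant]
(C) x + y  ->  (-y) + (x) = x - y   [differs from x + y: not invariant]
(D) x - y  ->  (-y) - (x) = -x - y   [differs from x - y: not invariant]

Only option (A), x^2 + y^2, is unchanged by the transformation.
Geometrically, x^2 + y^2 is the squared distance from the origin, which every rotation about the origin preserves.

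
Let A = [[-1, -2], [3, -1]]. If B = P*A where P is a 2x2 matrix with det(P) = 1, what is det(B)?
7

By the multiplicative property of determinants, det(B) = det(P*A) = det(P) * det(A) = det(A),
so the determinant is invariant under multiplication by any determinant-1 matrix; we just need det(A).

det(A) = (-1)(-1) - (-2)(3) = 1 - (-6) = 7

Therefore det(B) = 1 * 7 = 7.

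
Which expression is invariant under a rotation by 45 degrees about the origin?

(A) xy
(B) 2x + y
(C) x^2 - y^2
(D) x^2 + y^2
D

A rotation by 45 degrees sends (x, y) to (sqrt(2)x/2 - sqrt(2)y/2, sqrt(2)x/2 + sqrt(2)y/2).
Substitute the transformed coordinates into each option and compare with the original:
(A) xy  ->  (sqrt(2)x/2 - sqrt(2)y/2)(sqrt(2)x/2 + sqrt(2)y/2) = x^2/2 - y^2/2   [differs from xy: not invariant]
(B) 2x + y  ->  2(sqrt(2)x/2 - sqrt(2)y/2) + (sqrt(2)x/2 + sqrt(2)y/2) = 3sqrt(2)x/2 - sqrt(2)y/2   [differs from 2x + y: not invariant]
(C) x^2 - y^2  ->  (sqrt(2)x/2 - sqrt(2)y/2)^2 - (sqrt(2)x/2 + sqrt(2)y/2)^2 = -2xy   [differs from x^2 - y^2: not invariant]
(D) x^2 + y^2  ->  (sqrt(2)x/2 - sqrt(2)y/2)^2 + (sqrt(2)x/2 + sqrt(2)y/2)^2 = x^2 + y^2   [equals x^2 + y^2: invariant]

Only option (D), x^2 + y^2, is unchanged by the transformation.
Geometrically, x^2 + y^2 is the squared distance from the origin, which every rotation about the origin preserves.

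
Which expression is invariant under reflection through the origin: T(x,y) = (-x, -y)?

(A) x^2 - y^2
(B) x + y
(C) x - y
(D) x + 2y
A

The map is reflection through the origin: T(x,y) = (-x, -y).
Substitute the transformed coordinates into each option and compare with the original:
(A) x^2 - y^2  ->  (-x)^2 - (-y)^2 = x^2 - y^2   [equals x^2 - y^2: invariant]
(B) x + y  ->  (-x) + (-y) = -x - y   [differs from x + y: not invariant]
(C) x - y  ->  (-x) - (-y) = -x + y   [differs from x - y: not invariant]
(D) x + 2y  ->  (-x) + 2(-y) = -x - 2y   [differs from x + 2y: not invariant]

Only option (A), x^2 - y^2, is unchanged by the transformation.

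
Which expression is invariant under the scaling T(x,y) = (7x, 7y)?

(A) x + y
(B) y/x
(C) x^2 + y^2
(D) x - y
B

Under the uniform scaling T(x,y) = (7x, 7y):
Substitute the transformed coordinates into each option and compare with the original:
(A) x + y  ->  (7x) + (7y) = 7x + 7y   [differs from x + y: not invariant]
(B) y/x  ->  (7y)/(7x) = y/x   [equals y/x: invariant]
(C) x^2 + y^2  ->  (7x)^2 + (7y)^2 = 49x^2 + 49y^2   [differs from x^2 + y^2: not invariant]
(D) x - y  ->  (7x) - (7y) = 7x - 7y   [differs from x - y: not invariant]

Only option (B), y/x, is unchanged by the transformation.
The common factor 7 cancels in a ratio of coordinates, while sums, products and sums of squares pick up factors of 7 or 49.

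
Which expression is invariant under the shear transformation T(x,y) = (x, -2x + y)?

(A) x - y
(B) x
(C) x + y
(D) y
B

Under the shear T(x,y) = (x, -2x + y):
Substitute the transformed coordinates into each option and compare with the original:
(A) x - y  ->  (x) - (-2x + y) = 3x - y   [differs from x - y: not invariant]
(B) x  ->  (x) = x   [equals x: invariant]
(C) x + y  ->  (x) + (-2x + y) = -x + y   [differs from x + y: not invariant]
(D) y  ->  (-2x + y) = -2x + y   [differs from y: not invariant]

Only option (B), x, is unchanged by the transformation.
A vertical shear moves points parallel to the y-axis, so the x-coordinate (and any function of x alone) is unchanged.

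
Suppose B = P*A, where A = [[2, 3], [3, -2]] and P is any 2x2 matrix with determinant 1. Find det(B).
-13

By the multiplicative property of determinants, det(B) = det(P*A) = det(P) * det(A) = det(A),
so the determinant is invariant under multiplication by any determinant-1 matrix; we just need det(A).

det(A) = (2)(-2) - (3)(3) = -4 - 9 = -13

Therefore det(B) = 1 * (-13) = -13.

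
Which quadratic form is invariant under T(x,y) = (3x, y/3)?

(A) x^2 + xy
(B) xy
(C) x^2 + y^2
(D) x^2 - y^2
B

T multiplies x by 3 and divides y by 3.
Substitute the transformed coordinates into each option and compare with the original:
(A) x^2 + xy  ->  (3x)^2 + (3x)(y/3) = 9x^2 + xy   [differs from x^2 + xy: not invariant]
(B) xy  ->  (3x)(y/3) = xy   [equals xy: invariant]
(C) x^2 + y^2  ->  (3x)^2 + (y/3)^2 = 9x^2 + y^2/9   [differs from x^2 + y^2: not invariant]
(D) x^2 - y^2  ->  (3x)^2 - (y/3)^2 = 9x^2 - y^2/9   [differs from x^2 - y^2: not invariant]

Only option (B), xy, is unchanged by the transformation.
The factors 3 and 1/3 cancel only in the pure product xy.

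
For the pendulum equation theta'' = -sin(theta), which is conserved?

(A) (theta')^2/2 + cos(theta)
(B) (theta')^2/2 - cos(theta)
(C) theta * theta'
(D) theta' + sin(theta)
B

A first integral I satisfies dI/dt = 0 along every solution. Differentiate each option and use the equation of motion:
(A) d/dt[(theta')^2/2 + cos(theta)] = theta' theta'' - sin(theta) theta' = -2 theta' sin(theta), not identically 0
(B) d/dt[(theta')^2/2 - cos(theta)] = theta' theta'' + sin(theta) theta' = theta'(-sin(theta)) + theta' sin(theta) = 0
(C) d/dt[theta * theta'] = (theta')^2 + theta theta'' = (theta')^2 - theta sin(theta), not identically 0
(D) d/dt[theta' + sin(theta)] = theta'' + cos(theta) theta' = -sin(theta) + theta' cos(theta), not identically 0

Only (B) has zero time-derivative. This is the total energy: kinetic (theta')^2/2 plus potential -cos(theta).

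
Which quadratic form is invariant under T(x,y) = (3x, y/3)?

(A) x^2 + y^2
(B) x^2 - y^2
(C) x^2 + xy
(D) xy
D

T multiplies x by 3 and divides y by 3.
Substitute the transformed coordinates into each option and compare with the original:
(A) x^2 + y^2  ->  (3x)^2 + (y/3)^2 = 9x^2 + y^2/9   [differs from x^2 + y^2: not invariant]
(B) x^2 - y^2  ->  (3x)^2 - (y/3)^2 = 9x^2 - y^2/9   [differs from x^2 - y^2: not invariant]
(C) x^2 + xy  ->  (3x)^2 + (3x)(y/3) = 9x^2 + xy   [differs from x^2 + xy: not invariant]
(D) xy  ->  (3x)(y/3) = xy   [equals xy: invariant]

Only option (D), xy, is unchanged by the transformation.
The factors 3 and 1/3 cancel only in the pure product xy.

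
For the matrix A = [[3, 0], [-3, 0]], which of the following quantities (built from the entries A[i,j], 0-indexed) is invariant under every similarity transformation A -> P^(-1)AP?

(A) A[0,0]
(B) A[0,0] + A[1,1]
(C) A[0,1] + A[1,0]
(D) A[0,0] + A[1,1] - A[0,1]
B

A[0,0] + A[1,1] is the trace of A. By the cyclic property of the trace, tr(P^(-1)AP) = tr(APP^(-1)) = tr(A), so it is the same for every matrix similar to A.

The other combinations are not similarity invariants. For example, take P = [[2, 1], [1, 1]] (det P = 1), so P^(-1) = [[1, -1], [-1, 2]] and
B = P^(-1)AP = [[12, 6], [-18, -9]].
Evaluating each option on A and on B:
(A) A[0,0]: 3 for A, 12 for B -> changes
(B) A[0,0] + A[1,1]: 3 for A, 3 for B -> unchanged
(C) A[0,1] + A[1,0]: -3 for A, -12 for B -> changes
(D) A[0,0] + A[1,1] - A[0,1]: 3 for A, -3 for B -> changes

Only (B) A[0,0] + A[1,1] = 3 survives (and it does so for every P, not just this one), so it is the invariant.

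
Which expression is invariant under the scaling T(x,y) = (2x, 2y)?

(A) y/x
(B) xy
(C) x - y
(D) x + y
A

Under the uniform scaling T(x,y) = (2x, 2y):
Substitute the transformed coordinates into each option and compare with the original:
(A) y/x  ->  (2y)/(2x) = y/x   [equals y/x: invariant]
(B) xy  ->  (2x)(2y) = 4xy   [differs from xy: not invariant]
(C) x - y  ->  (2x) - (2y) = 2x - 2y   [differs from x - y: not invariant]
(D) x + y  ->  (2x) + (2y) = 2x + 2y   [differs from x + y: not invariant]

Only option (A), y/x, is unchanged by the transformation.
The common factor 2 cancels in a ratio of coordinates, while sums, products and sums of squares pick up factors of 2 or 4.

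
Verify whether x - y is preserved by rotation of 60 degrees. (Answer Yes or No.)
No

Applying rotation by 60 degrees: x' = x*cos(60 degrees) - y*sin(60 degrees) = x/2 - sqrt(3)y/2, y' = x*sin(60 degrees) + y*cos(60 degrees) = sqrt(3)x/2 + y/2

Substituting into x - y:
(x/2 - sqrt(3)y/2) - (sqrt(3)x/2 + y/2)
= -sqrt(3)x/2 + x/2 - sqrt(3)y/2 - y/2

This differs from the original expression x - y, so it is NOT invariant.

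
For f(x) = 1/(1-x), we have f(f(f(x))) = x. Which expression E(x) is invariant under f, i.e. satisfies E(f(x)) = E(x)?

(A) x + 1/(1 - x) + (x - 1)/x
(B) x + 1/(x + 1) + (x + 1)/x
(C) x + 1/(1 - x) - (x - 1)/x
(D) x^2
A

Replace x by f(x) = 1/(1 - x) in each option and simplify. As a quick numerical cross-check, also compare E(4) with E(f(4)) = E(-1/3).

(A) x + 1/(1 - x) + (x - 1)/x  ->  (1/(1 - x)) + 1/(1 - (1/(1 - x))) + ((1/(1 - x)) - 1)/(1/(1 - x)), which simplifies back to x + 1/(1 - x) + (x - 1)/x; check: E(4) = 53/12, E(-1/3) = 53/12.   [invariant]
(B) x + 1/(x + 1) + (x + 1)/x  ->  (1/(1 - x)) + 1/((1/(1 - x)) + 1) + ((1/(1 - x)) + 1)/(1/(1 - x)) = (-x^3 + 6x^2 - 11x + 7)/(x^2 - 3x + 2); check: E(4) = 109/20 but E(-1/3) = -5/6.   [not invariant]
(C) x + 1/(1 - x) - (x - 1)/x  ->  (1/(1 - x)) + 1/(1 - (1/(1 - x))) - ((1/(1 - x)) - 1)/(1/(1 - x)) = (x^2(1 - x) - x + (x - 1)^2)/(x(x - 1)); check: E(4) = 35/12 but E(-1/3) = -43/12.   [not invariant]
(D) x^2  ->  (1/(1 - x))^2 = (x - 1)^(-2); check: E(4) = 16 but E(-1/3) = 1/9.   [not invariant]

Only (A) is unchanged. Indeed f(f(x)) = 1/(1 - 1/(1-x)) = (1-x)/(-x) = (x-1)/x, so E(x) = x + f(x) + f(f(x)) is the sum over the whole 3-cycle; applying f just permutes the three terms cyclically (x -> f(x) -> f(f(x)) -> x), leaving the sum unchanged.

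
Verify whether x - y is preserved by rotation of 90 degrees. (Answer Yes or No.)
No

Applying rotation by 90 degrees: x' = x*cos(90 degrees) - y*sin(90 degrees) = -y, y' = x*sin(90 degrees) + y*cos(90 degrees) = x

Substituting into x - y:
(-y) - (x)
= -x - y

This differs from the original expression x - y, so it is NOT invariant.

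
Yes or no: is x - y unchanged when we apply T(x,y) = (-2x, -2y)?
No

Substitute T(x,y) = (-2x, -2y) into the expression and compare with the original.

Original: x - y
After applying T: (-2x) - (-2y) = -2x + 2y

This differs from the original x - y (difference: -3x + 3y), so the expression is NOT invariant.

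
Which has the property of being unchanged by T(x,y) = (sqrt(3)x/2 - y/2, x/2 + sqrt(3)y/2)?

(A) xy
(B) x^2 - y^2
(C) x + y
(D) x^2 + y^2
D

An expression E(x,y) is invariant under T if E(T(x,y)) = E(x,y). Here T(x,y) = (sqrt(3)x/2 - y/2, x/2 + sqrt(3)y/2).
Substitute the transformed coordinates into each option and compare with the original:
(A) xy  ->  (sqrt(3)x/2 - y/2)(x/2 + sqrt(3)y/2) = sqrt(3)x^2/4 + xy/2 - sqrt(3)y^2/4   [differs from xy: not invariant]
(B) x^2 - y^2  ->  (sqrt(3)x/2 - y/2)^2 - (x/2 + sqrt(3)y/2)^2 = x^2/2 - sqrt(3)xy - y^2/2   [differs from x^2 - y^2: not invariant]
(C) x + y  ->  (sqrt(3)x/2 - y/2) + (x/2 + sqrt(3)y/2) = x/2 + sqrt(3)x/2 - y/2 + sqrt(3)y/2   [differs from x + y: not invariant]
(D) x^2 + y^2  ->  (sqrt(3)x/2 - y/2)^2 + (x/2 + sqrt(3)y/2)^2 = x^2 + y^2   [equals x^2 + y^2: invariant]

Only option (D), x^2 + y^2, is unchanged by the transformation.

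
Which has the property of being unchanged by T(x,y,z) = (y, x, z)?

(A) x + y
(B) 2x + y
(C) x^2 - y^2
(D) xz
A

Apply T(x,y,z) = (y, x, z) to each option, i.e. replace (x, y, z) by the transformed coordinates.
Substitute the transformed coordinates into each option and compare with the original:
(A) x + y  ->  (y) + (x) = x + y   [equals x + y: invariant]
(B) 2x + y  ->  2(y) + (x) = x + 2y   [differs from 2x + y: not invariant]
(C) x^2 - y^2  ->  (y)^2 - (x)^2 = -x^2 + y^2   [differs from x^2 - y^2: not invariant]
(D) xz  ->  (y)(z) = yz   [differs from xz: not invariant]

Only option (A), x + y, is unchanged by the transformation.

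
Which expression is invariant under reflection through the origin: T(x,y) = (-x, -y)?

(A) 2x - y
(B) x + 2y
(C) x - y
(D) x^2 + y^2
D

The map is reflection through the origin: T(x,y) = (-x, -y).
Substitute the transformed coordinates into each option and compare with the original:
(A) 2x - y  ->  2(-x) - (-y) = -2x + y   [differs from 2x - y: not invariant]
(B) x + 2y  ->  (-x) + 2(-y) = -x - 2y   [differs from x + 2y: not invariant]
(C) x - y  ->  (-x) - (-y) = -x + y   [differs from x - y: not invariant]
(D) x^2 + y^2  ->  (-x)^2 + (-y)^2 = x^2 + y^2   [equals x^2 + y^2: invariant]

Only option (D), x^2 + y^2, is unchanged by the transformation.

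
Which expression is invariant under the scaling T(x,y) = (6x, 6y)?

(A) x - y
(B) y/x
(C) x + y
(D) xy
B

Under the uniform scaling T(x,y) = (6x, 6y):
Substitute the transformed coordinates into each option and compare with the original:
(A) x - y  ->  (6x) - (6y) = 6x - 6y   [differs from x - y: not invariant]
(B) y/x  ->  (6y)/(6x) = y/x   [equals y/x: invariant]
(C) x + y  ->  (6x) + (6y) = 6x + 6y   [differs from x + y: not invariant]
(D) xy  ->  (6x)(6y) = 36xy   [differs from xy: not invariant]

Only option (B), y/x, is unchanged by the transformation.
The common factor 6 cancels in a ratio of coordinates, while sums, products and sums of squares pick up factors of 6 or 36.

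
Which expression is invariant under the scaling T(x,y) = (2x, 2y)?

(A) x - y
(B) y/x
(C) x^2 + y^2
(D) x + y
B

Under the uniform scaling T(x,y) = (2x, 2y):
Substitute the transformed coordinates into each option and compare with the original:
(A) x - y  ->  (2x) - (2y) = 2x - 2y   [differs from x - y: not invariant]
(B) y/x  ->  (2y)/(2x) = y/x   [equals y/x: invariant]
(C) x^2 + y^2  ->  (2x)^2 + (2y)^2 = 4x^2 + 4y^2   [differs from x^2 + y^2: not invariant]
(D) x + y  ->  (2x) + (2y) = 2x + 2y   [differs from x + y: not invariant]

Only option (B), y/x, is unchanged by the transformation.
The common factor 2 cancels in a ratio of coordinates, while sums, products and sums of squares pick up factors of 2 or 4.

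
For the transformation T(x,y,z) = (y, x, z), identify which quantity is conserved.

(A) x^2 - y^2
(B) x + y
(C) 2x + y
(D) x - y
B

Apply T(x,y,z) = (y, x, z) to each option, i.e. replace (x, y, z) by the transformed coordinates.
Substitute the transformed coordinates into each option and compare with the original:
(A) x^2 - y^2  ->  (y)^2 - (x)^2 = -x^2 + y^2   [differs from x^2 - y^2: not invariant]
(B) x + y  ->  (y) + (x) = x + y   [equals x + y: invariant]
(C) 2x + y  ->  2(y) + (x) = x + 2y   [differs from 2x + y: not invariant]
(D) x - y  ->  (y) - (x) = -x + y   [differs from x - y: not invariant]

Only option (B), x + y, is unchanged by the transformation.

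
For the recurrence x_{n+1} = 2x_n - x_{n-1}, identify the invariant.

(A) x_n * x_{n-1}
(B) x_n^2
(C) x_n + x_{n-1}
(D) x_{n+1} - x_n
D

For the recurrence x_{n+1} = 2x_n - x_{n-1}:

If x_{n+1} = 2x_n - x_{n-1}, then:
x_{n+1} - x_n = x_n - x_{n-1}
The first difference is constant throughout the sequence.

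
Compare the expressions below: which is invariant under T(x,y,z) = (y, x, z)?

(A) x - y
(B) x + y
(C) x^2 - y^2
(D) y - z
B

Apply T(x,y,z) = (y, x, z) to each option, i.e. replace (x, y, z) by the transformed coordinates.
Substitute the transformed coordinates into each option and compare with the original:
(A) x - y  ->  (y) - (x) = -x + y   [differs from x - y: not invariant]
(B) x + y  ->  (y) + (x) = x + y   [equals x + y: invariant]
(C) x^2 - y^2  ->  (y)^2 - (x)^2 = -x^2 + y^2   [differs from x^2 - y^2: not invariant]
(D) y - z  ->  (x) - (z) = x - z   [differs from y - z: not invariant]

Only option (B), x + y, is unchanged by the transformation.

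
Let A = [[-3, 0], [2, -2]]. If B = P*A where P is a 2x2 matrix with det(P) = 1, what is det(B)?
6

By the multiplicative property of determinants, det(B) = det(P*A) = det(P) * det(A) = det(A),
so the determinant is invariant under multiplication by any determinant-1 matrix; we just need det(A).

det(A) = (-3)(-2) - (0)(2) = 6 - 0 = 6

Therefore det(B) = 1 * 6 = 6.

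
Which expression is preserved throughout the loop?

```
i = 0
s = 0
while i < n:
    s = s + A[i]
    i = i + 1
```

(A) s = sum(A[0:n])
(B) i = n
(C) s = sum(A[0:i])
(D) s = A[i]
C

A loop invariant must hold before the first iteration and be re-established by every execution of the body.

(C) s = sum(A[0:i]): Initially i = 0 and s = 0 = sum of the empty slice A[0:0]. If s = sum(A[0:i]) holds at the top of an iteration, the body sets s to sum(A[0:i]) + A[i] = sum(A[0:i+1]) and then i to i+1, so s = sum(A[0:i]) holds again. At exit i = n, giving s = sum(A[0:n]).

The other options fail:
(A) s = sum(A[0:n]): false before the loop (s = 0, not the full sum) -- it only becomes true at exit.
(B) i = n: false initially (i = 0); it is the exit condition, not an invariant.
(D) s = A[i]: after the first iteration s = A[0] but i = 1, so s = A[i] compares s with the wrong element (and fails in general).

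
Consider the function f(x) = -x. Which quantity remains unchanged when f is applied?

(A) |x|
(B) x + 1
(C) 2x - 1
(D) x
A

For f(x) = -x:
Applying f replaces x by -x. Since |-x| = |x|, the absolute value is unchanged by f, whereas x -> -x, 2x - 1 -> -2x - 1 and x + 1 -> -x + 1 all change.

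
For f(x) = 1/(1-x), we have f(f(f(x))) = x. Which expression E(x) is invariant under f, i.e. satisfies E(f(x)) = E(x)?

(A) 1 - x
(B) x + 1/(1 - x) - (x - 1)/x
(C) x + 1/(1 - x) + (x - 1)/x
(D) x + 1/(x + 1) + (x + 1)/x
C

Replace x by f(x) = 1/(1 - x) in each option and simplify. As a quick numerical cross-check, also compare E(3) with E(f(3)) = E(-1/2).

(A) 1 - x  ->  1 - (1/(1 - x)) = x/(x - 1); check: E(3) = -2 but E(-1/2) = 3/2.   [not invariant]
(B) x + 1/(1 - x) - (x - 1)/x  ->  (1/(1 - x)) + 1/(1 - (1/(1 - x))) - ((1/(1 - x)) - 1)/(1/(1 - x)) = (x^2(1 - x) - x + (x - 1)^2)/(x(x - 1)); check: E(3) = 11/6 but E(-1/2) = -17/6.   [not invariant]
(C) x + 1/(1 - x) + (x - 1)/x  ->  (1/(1 - x)) + 1/(1 - (1/(1 - x))) + ((1/(1 - x)) - 1)/(1/(1 - x)), which simplifies back to x + 1/(1 - x) + (x - 1)/x; check: E(3) = 19/6, E(-1/2) = 19/6.   [invariant]
(D) x + 1/(x + 1) + (x + 1)/x  ->  (1/(1 - x)) + 1/((1/(1 - x)) + 1) + ((1/(1 - x)) + 1)/(1/(1 - x)) = (-x^3 + 6x^2 - 11x + 7)/(x^2 - 3x + 2); check: E(3) = 55/12 but E(-1/2) = 1/2.   [not invariant]

Only (C) is unchanged. Indeed f(f(x)) = 1/(1 - 1/(1-x)) = (1-x)/(-x) = (x-1)/x, so E(x) = x + f(x) + f(f(x)) is the sum over the whole 3-cycle; applying f just permutes the three terms cyclically (x -> f(x) -> f(f(x)) -> x), leaving the sum unchanged.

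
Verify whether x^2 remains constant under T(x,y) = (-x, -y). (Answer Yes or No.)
Yes

Substitute T(x,y) = (-x, -y) into the expression and compare with the original.

Original: x^2
After applying T: (-x)^2 = x^2

This is identical to the original x^2, so the expression is invariant.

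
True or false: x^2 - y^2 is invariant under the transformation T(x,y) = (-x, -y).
True

Substitute T(x,y) = (-x, -y) into the expression and compare with the original.

Original: x^2 - y^2
After applying T: (-x)^2 - (-y)^2 = x^2 - y^2

This is identical to the original x^2 - y^2, so the expression is invariant.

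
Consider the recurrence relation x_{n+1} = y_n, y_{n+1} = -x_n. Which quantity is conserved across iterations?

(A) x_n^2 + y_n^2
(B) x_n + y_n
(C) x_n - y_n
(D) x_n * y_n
A

For the recurrence x_{n+1} = y_n, y_{n+1} = -x_n:

x_{n+1}^2 + y_{n+1}^2 = y_n^2 + (-x_n)^2 = x_n^2 + y_n^2
The sum of squares is conserved (like energy in a harmonic oscillator).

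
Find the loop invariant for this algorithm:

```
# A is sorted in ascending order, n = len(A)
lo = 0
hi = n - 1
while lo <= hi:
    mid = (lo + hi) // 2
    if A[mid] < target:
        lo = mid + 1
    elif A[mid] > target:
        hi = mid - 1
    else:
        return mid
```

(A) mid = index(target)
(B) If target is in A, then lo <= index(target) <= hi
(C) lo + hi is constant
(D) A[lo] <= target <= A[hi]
B

A loop invariant must hold before the first iteration and be re-established by every execution of the body.

(B) If target is in A, then lo <= index(target) <= hi: Before the loop [lo, hi] = [0, n-1] covers every index. When A[mid] < target, sortedness puts target strictly to the right of mid, so setting lo = mid + 1 keeps index(target) in [lo, hi]; symmetrically for hi = mid - 1. Hence 'if target is in A then lo <= index(target) <= hi' holds after every iteration, and when lo > hi it proves target is absent.

The other options fail:
(A) mid = index(target): mid is just the current probe; it equals index(target) only on the iteration that returns.
(C) lo + hi is constant: each iteration moves exactly one of lo, hi, so lo + hi changes (e.g. 0 + (n-1) becomes (mid+1) + (n-1)).
(D) A[lo] <= target <= A[hi]: fails when target is not in A (e.g. target < A[0] already violates it before the loop), so it is not maintained in general.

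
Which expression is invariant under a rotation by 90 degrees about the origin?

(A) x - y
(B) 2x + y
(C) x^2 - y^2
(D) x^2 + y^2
D

A rotation by 90 degrees sends (x, y) to (-y, x).
Substitute the transformed coordinates into each option and compare with the original:
(A) x - y  ->  (-y) - (x) = -x - y   [differs from x - y: not invariant]
(B) 2x + y  ->  2(-y) + (x) = x - 2y   [differs from 2x + y: not invariant]
(C) x^2 - y^2  ->  (-y)^2 - (x)^2 = -x^2 + y^2   [differs from x^2 - y^2: not invariant]
(D) x^2 + y^2  ->  (-y)^2 + (x)^2 = x^2 + y^2   [equals x^2 + y^2: invariant]

Only option (D), x^2 + y^2, is unchanged by the transformation.
Geometrically, x^2 + y^2 is the squared distance from the origin, which every rotation about the origin preserves.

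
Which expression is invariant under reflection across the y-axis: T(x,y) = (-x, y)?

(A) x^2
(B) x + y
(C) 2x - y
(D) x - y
A

The map is reflection across the y-axis: T(x,y) = (-x, y).
Substitute the transformed coordinates into each option and compare with the original:
(A) x^2  ->  (-x)^2 = x^2   [equals x^2: invariant]
(B) x + y  ->  (-x) + (y) = -x + y   [differs from x + y: not invariant]
(C) 2x - y  ->  2(-x) - (y) = -2x - y   [differs from 2x - y: not invariant]
(D) x - y  ->  (-x) - (y) = -x - y   [differs from x - y: not invariant]

Only option (A), x^2, is unchanged by the transformation.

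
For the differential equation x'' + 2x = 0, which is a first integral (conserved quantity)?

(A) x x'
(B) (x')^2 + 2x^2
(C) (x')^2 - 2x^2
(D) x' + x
B

A first integral I satisfies dI/dt = 0 along every solution. Differentiate each option and use the equation of motion:
(A) d/dt[x x'] = (x')^2 + x x'' = (x')^2 - 2x^2, not identically 0
(B) d/dt[(x')^2 + 2x^2] = 2x'x'' + 4x x' = 2x'(-2x) + 4x x' = 0
(C) d/dt[(x')^2 - 2x^2] = 2x'x'' - 4x x' = -8x x', not identically 0
(D) d/dt[x' + x] = x'' + x' = -2x + x', not identically 0

Only (B) has zero time-derivative. So the energy-like quantity (x')^2 + 2x^2 is the first integral.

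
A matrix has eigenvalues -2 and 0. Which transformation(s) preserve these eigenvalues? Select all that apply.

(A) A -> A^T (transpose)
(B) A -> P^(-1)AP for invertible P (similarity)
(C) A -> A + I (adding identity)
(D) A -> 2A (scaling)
A and B

Eigenvalues are preserved by:
1. Similarity transformations: A -> P^(-1)AP (same characteristic polynomial)
2. Transpose: A^T has the same eigenvalues as A

Eigenvalues are NOT preserved by:
- Adding identity: eigenvalues become -2+1, 0+1
- Scaling: eigenvalues become -4, 0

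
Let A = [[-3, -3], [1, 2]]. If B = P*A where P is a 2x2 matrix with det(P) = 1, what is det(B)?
-3

By the multiplicative property of determinants, det(B) = det(P*A) = det(P) * det(A) = det(A),
so the determinant is invariant under multiplication by any determinant-1 matrix; we just need det(A).

det(A) = (-3)(2) - (-3)(1) = -6 - (-3) = -3

Therefore det(B) = 1 * (-3) = -3.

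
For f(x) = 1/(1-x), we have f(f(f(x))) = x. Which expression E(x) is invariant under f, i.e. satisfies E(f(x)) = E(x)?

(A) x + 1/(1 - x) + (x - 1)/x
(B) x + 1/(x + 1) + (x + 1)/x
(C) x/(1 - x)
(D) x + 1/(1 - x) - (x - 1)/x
A

Replace x by f(x) = 1/(1 - x) in each option and simplify. As a quick numerical cross-check, also compare E(3) with E(f(3)) = E(-1/2).

(A) x + 1/(1 - x) + (x - 1)/x  ->  (1/(1 - x)) + 1/(1 - (1/(1 - x))) + ((1/(1 - x)) - 1)/(1/(1 - x)), which simplifies back to x + 1/(1 - x) + (x - 1)/x; check: E(3) = 19/6, E(-1/2) = 19/6.   [invariant]
(B) x + 1/(x + 1) + (x + 1)/x  ->  (1/(1 - x)) + 1/((1/(1 - x)) + 1) + ((1/(1 - x)) + 1)/(1/(1 - x)) = (-x^3 + 6x^2 - 11x + 7)/(x^2 - 3x + 2); check: E(3) = 55/12 but E(-1/2) = 1/2.   [not invariant]
(C) x/(1 - x)  ->  (1/(1 - x))/(1 - (1/(1 - x))) = -1/x; check: E(3) = -3/2 but E(-1/2) = -1/3.   [not invariant]
(D) x + 1/(1 - x) - (x - 1)/x  ->  (1/(1 - x)) + 1/(1 - (1/(1 - x))) - ((1/(1 - x)) - 1)/(1/(1 - x)) = (x^2(1 - x) - x + (x - 1)^2)/(x(x - 1)); check: E(3) = 11/6 but E(-1/2) = -17/6.   [not invariant]

Only (A) is unchanged. Indeed f(f(x)) = 1/(1 - 1/(1-x)) = (1-x)/(-x) = (x-1)/x, so E(x) = x + f(x) + f(f(x)) is the sum over the whole 3-cycle; applying f just permutes the three terms cyclically (x -> f(x) -> f(f(x)) -> x), leaving the sum unchanged.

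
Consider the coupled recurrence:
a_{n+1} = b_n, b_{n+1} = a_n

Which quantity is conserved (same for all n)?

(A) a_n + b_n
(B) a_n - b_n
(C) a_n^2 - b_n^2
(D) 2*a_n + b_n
A

Replace a_n by a_{n+1} = b_n and b_n by b_{n+1} = a_n in each option and simplify:
(A) a_n + b_n  ->  (b_n) + (a_n) = a_n + b_n   [conserved]
(B) a_n - b_n  ->  (b_n) - (a_n) = -a_n + b_n   [not conserved]
(C) a_n^2 - b_n^2  ->  (b_n)^2 - (a_n)^2 = -a_n^2 + b_n^2   [not conserved]
(D) 2*a_n + b_n  ->  2*(b_n) + (a_n) = a_n + 2*b_n   [not conserved]

Only (A) a_n + b_n returns to itself after one step, so it is the conserved quantity.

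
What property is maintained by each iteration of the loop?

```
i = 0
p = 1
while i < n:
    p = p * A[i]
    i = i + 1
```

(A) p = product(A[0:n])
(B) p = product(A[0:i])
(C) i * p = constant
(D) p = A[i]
B

A loop invariant must hold before the first iteration and be re-established by every execution of the body.

(B) p = product(A[0:i]): Initially i = 0 and p = 1 = product of the empty slice A[0:0]. If p = product(A[0:i]) holds at the top of an iteration, the body sets p to product(A[0:i]) * A[i] = product(A[0:i+1]) and then i to i+1, so the property is restored. At exit i = n, giving p = product(A[0:n]).

The other options fail:
(A) p = product(A[0:n]): false before the loop (p = 1, not the full product) -- it only becomes true at exit.
(C) i * p = constant: initially i * p = 0, but after one iteration it is 1 * A[0], which is nonzero in general.
(D) p = A[i]: after the first iteration p = A[0] but i = 1; in general p is a product of several elements, not a single one.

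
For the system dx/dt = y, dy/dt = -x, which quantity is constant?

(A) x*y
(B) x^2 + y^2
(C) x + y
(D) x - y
B

A first integral I satisfies dI/dt = 0 along every solution. Differentiate each option and use the equation of motion:
(A) d/dt[x*y] = (dx/dt)y + x(dy/dt) = y^2 - x^2, not identically 0
(B) d/dt[x^2 + y^2] = 2x*dx/dt + 2y*dy/dt = 2x*y + 2y*(-x) = 0
(C) d/dt[x + y] = y + (-x) = y - x, not identically 0
(D) d/dt[x - y] = y - (-x) = x + y, not identically 0

Only (B) has zero time-derivative. So x^2 + y^2 (the squared radius; trajectories are circles) is the conserved quantity.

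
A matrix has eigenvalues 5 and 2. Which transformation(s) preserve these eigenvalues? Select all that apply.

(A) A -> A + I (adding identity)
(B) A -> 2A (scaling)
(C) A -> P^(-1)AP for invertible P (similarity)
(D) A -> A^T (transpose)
C and D

Eigenvalues are preserved by:
1. Similarity transformations: A -> P^(-1)AP (same characteristic polynomial)
2. Transpose: A^T has the same eigenvalues as A

Eigenvalues are NOT preserved by:
- Adding identity: eigenvalues become 5+1, 2+1
- Scaling: eigenvalues become 10, 4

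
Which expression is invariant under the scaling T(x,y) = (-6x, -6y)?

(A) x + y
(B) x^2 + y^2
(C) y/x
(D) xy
C

Under the uniform scaling T(x,y) = (-6x, -6y):
Substitute the transformed coordinates into each option and compare with the original:
(A) x + y  ->  (-6x) + (-6y) = -6x - 6y   [differs from x + y: not invariant]
(B) x^2 + y^2  ->  (-6x)^2 + (-6y)^2 = 36x^2 + 36y^2   [differs from x^2 + y^2: not invariant]
(C) y/x  ->  (-6y)/(-6x) = y/x   [equals y/x: invariant]
(D) xy  ->  (-6x)(-6y) = 36xy   [differs from xy: not invariant]

Only option (C), y/x, is unchanged by the transformation.
The common factor -6 cancels in a ratio of coordinates, while sums, products and sums of squares pick up factors of -6 or 36.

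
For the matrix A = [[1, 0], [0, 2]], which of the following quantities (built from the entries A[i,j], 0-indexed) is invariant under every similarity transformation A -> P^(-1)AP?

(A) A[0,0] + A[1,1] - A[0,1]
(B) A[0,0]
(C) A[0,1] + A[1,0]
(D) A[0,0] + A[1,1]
D

A[0,0] + A[1,1] is the trace of A. By the cyclic property of the trace, tr(P^(-1)AP) = tr(APP^(-1)) = tr(A), so it is the same for every matrix similar to A.

The other combinations are not similarity invariants. For example, take P = [[2, 1], [1, 1]] (det P = 1), so P^(-1) = [[1, -1], [-1, 2]] and
B = P^(-1)AP = [[0, -1], [2, 3]].
Evaluating each option on A and on B:
(A) A[0,0] + A[1,1] - A[0,1]: 3 for A, 4 for B -> changes
(B) A[0,0]: 1 for A, 0 for B -> changes
(C) A[0,1] + A[1,0]: 0 for A, 1 for B -> changes
(D) A[0,0] + A[1,1]: 3 for A, 3 for B -> unchanged

Only (D) A[0,0] + A[1,1] = 3 survives (and it does so for every P, not just this one), so it is the invariant.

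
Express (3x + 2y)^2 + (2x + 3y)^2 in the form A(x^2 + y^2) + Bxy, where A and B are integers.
13(x^2 + y^2) + 24xy

Expanding: (3x + 2y)^2 = 9x^2 + 12xy + 4y^2
(2x + 3y)^2 = 4x^2 + 12xy + 9y^2
Sum = (9+4)(x^2+y^2) + 24xy = 13(x^2 + y^2) + 24xy
This is symmetric in x and y.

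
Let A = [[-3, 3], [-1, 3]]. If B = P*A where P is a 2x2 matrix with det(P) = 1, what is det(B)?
-6

By the multiplicative property of determinants, det(B) = det(P*A) = det(P) * det(A) = det(A),
so the determinant is invariant under multiplication by any determinant-1 matrix; we just need det(A).

det(A) = (-3)(3) - (3)(-1) = -9 - (-3) = -6

Therefore det(B) = 1 * (-6) = -6.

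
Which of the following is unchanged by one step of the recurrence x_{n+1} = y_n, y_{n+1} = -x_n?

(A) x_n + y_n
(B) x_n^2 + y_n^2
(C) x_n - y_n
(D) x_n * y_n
B

For the recurrence x_{n+1} = y_n, y_{n+1} = -x_n:

x_{n+1}^2 + y_{n+1}^2 = y_n^2 + (-x_n)^2 = x_n^2 + y_n^2
The sum of squares is conserved (like energy in a harmonic oscillator).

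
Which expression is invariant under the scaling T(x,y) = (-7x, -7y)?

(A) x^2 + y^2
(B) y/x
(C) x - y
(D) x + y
B

Under the uniform scaling T(x,y) = (-7x, -7y):
Substitute the transformed coordinates into each option and compare with the original:
(A) x^2 + y^2  ->  (-7x)^2 + (-7y)^2 = 49x^2 + 49y^2   [differs from x^2 + y^2: not invariant]
(B) y/x  ->  (-7y)/(-7x) = y/x   [equals y/x: invariant]
(C) x - y  ->  (-7x) - (-7y) = -7x + 7y   [differs from x - y: not invariant]
(D) x + y  ->  (-7x) + (-7y) = -7x - 7y   [differs from x + y: not invariant]

Only option (B), y/x, is unchanged by the transformation.
The common factor -7 cancels in a ratio of coordinates, while sums, products and sums of squares pick up factors of -7 or 49.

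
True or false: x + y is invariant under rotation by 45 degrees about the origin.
False

Applying rotation by 45 degrees: x' = x*cos(45 degrees) - y*sin(45 degrees) = sqrt(2)x/2 - sqrt(2)y/2, y' = x*sin(45 degrees) + y*cos(45 degrees) = sqrt(2)x/2 + sqrt(2)y/2

Substituting into x + y:
(sqrt(2)x/2 - sqrt(2)y/2) + (sqrt(2)x/2 + sqrt(2)y/2)
= sqrt(2)x

This differs from the original expression x + y, so it is NOT invariant.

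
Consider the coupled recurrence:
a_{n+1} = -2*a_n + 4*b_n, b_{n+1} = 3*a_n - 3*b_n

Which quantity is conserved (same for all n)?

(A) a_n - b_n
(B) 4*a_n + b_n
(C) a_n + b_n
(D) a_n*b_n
C

Replace a_n by a_{n+1} = -2*a_n + 4*b_n and b_n by b_{n+1} = 3*a_n - 3*b_n in each option and simplify:
(A) a_n - b_n  ->  (-2*a_n + 4*b_n) - (3*a_n - 3*b_n) = -5*a_n + 7*b_n   [not conserved]
(B) 4*a_n + b_n  ->  4*(-2*a_n + 4*b_n) + (3*a_n - 3*b_n) = -5*a_n + 13*b_n   [not conserved]
(C) a_n + b_n  ->  (-2*a_n + 4*b_n) + (3*a_n - 3*b_n) = a_n + b_n   [conserved]
(D) a_n*b_n  ->  (-2*a_n + 4*b_n)*(3*a_n - 3*b_n) = -6*a_n^2 + 18*a_n*b_n - 12*b_n^2   [not conserved]

Only (C) a_n + b_n returns to itself after one step, so it is the conserved quantity.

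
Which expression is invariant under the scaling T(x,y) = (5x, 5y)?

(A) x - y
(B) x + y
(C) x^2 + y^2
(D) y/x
D

Under the uniform scaling T(x,y) = (5x, 5y):
Substitute the transformed coordinates into each option and compare with the original:
(A) x - y  ->  (5x) - (5y) = 5x - 5y   [differs from x - y: not invariant]
(B) x + y  ->  (5x) + (5y) = 5x + 5y   [differs from x + y: not invariant]
(C) x^2 + y^2  ->  (5x)^2 + (5y)^2 = 25x^2 + 25y^2   [differs from x^2 + y^2: not invariant]
(D) y/x  ->  (5y)/(5x) = y/x   [equals y/x: invariant]

Only option (D), y/x, is unchanged by the transformation.
The common factor 5 cancels in a ratio of coordinates, while sums, products and sums of squares pick up factors of 5 or 25.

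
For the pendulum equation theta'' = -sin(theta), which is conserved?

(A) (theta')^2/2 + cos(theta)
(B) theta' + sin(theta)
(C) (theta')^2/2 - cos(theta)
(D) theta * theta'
C

A first integral I satisfies dI/dt = 0 along every solution. Differentiate each option and use the equation of motion:
(A) d/dt[(theta')^2/2 + cos(theta)] = theta' theta'' - sin(theta) theta' = -2 theta' sin(theta), not identically 0
(B) d/dt[theta' + sin(theta)] = theta'' + cos(theta) theta' = -sin(theta) + theta' cos(theta), not identically 0
(C) d/dt[(theta')^2/2 - cos(theta)] = theta' theta'' + sin(theta) theta' = theta'(-sin(theta)) + theta' sin(theta) = 0
(D) d/dt[theta * theta'] = (theta')^2 + theta theta'' = (theta')^2 - theta sin(theta), not identically 0

Only (C) has zero time-derivative. This is the total energy: kinetic (theta')^2/2 plus potential -cos(theta).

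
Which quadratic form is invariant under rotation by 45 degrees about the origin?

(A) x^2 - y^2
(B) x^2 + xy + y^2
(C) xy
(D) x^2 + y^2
D

Rotation by 45 degrees sends (x, y) to (sqrt(2)x/2 - sqrt(2)y/2, sqrt(2)x/2 + sqrt(2)y/2).
Substitute the transformed coordinates into each option and compare with the original:
(A) x^2 - y^2  ->  (sqrt(2)x/2 - sqrt(2)y/2)^2 - (sqrt(2)x/2 + sqrt(2)y/2)^2 = -2xy   [differs from x^2 - y^2: not invariant]
(B) x^2 + xy + y^2  ->  (sqrt(2)x/2 - sqrt(2)y/2)^2 + (sqrt(2)x/2 - sqrt(2)y/2)(sqrt(2)x/2 + sqrt(2)y/2) + (sqrt(2)x/2 + sqrt(2)y/2)^2 = 3x^2/2 + y^2/2   [differs from x^2 + xy + y^2: not invariant]
(C) xy  ->  (sqrt(2)x/2 - sqrt(2)y/2)(sqrt(2)x/2 + sqrt(2)y/2) = x^2/2 - y^2/2   [differs from xy: not invariant]
(D) x^2 + y^2  ->  (sqrt(2)x/2 - sqrt(2)y/2)^2 + (sqrt(2)x/2 + sqrt(2)y/2)^2 = x^2 + y^2   [equals x^2 + y^2: invariant]

Only option (D), x^2 + y^2, is unchanged by the transformation.
x^2 + y^2 is the squared distance from the origin, which rotations preserve.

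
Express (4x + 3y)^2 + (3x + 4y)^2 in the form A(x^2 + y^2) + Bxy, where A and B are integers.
25(x^2 + y^2) + 48xy

Expanding: (4x + 3y)^2 = 16x^2 + 24xy + 9y^2
(3x + 4y)^2 = 9x^2 + 24xy + 16y^2
Sum = (16+9)(x^2+y^2) + 48xy = 25(x^2 + y^2) + 48xy
This is symmetric in x and y.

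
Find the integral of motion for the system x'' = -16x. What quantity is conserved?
E = (x')^2 + 16x^2

Multiply the equation by x':
x' * x'' = -16x * x'
The left side is d/dt[(x')^2/2] and the right side is d/dt[-16x^2/2], so
d/dt[(x')^2/2 + 16x^2/2] = 0, i.e. (x')^2/2 + 16x^2/2 = constant.
Multiplying by 2, the integral of motion is E = (x')^2 + 16x^2.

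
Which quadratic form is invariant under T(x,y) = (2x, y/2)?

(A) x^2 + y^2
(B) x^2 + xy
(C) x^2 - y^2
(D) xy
D

T multiplies x by 2 and divides y by 2.
Substitute the transformed coordinates into each option and compare with the original:
(A) x^2 + y^2  ->  (2x)^2 + (y/2)^2 = 4x^2 + y^2/4   [differs from x^2 + y^2: not invariant]
(B) x^2 + xy  ->  (2x)^2 + (2x)(y/2) = 4x^2 + xy   [differs from x^2 + xy: not invariant]
(C) x^2 - y^2  ->  (2x)^2 - (y/2)^2 = 4x^2 - y^2/4   [differs from x^2 - y^2: not invariant]
(D) xy  ->  (2x)(y/2) = xy   [equals xy: invariant]

Only option (D), xy, is unchanged by the transformation.
The factors 2 and 1/2 cancel only in the pure product xy.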